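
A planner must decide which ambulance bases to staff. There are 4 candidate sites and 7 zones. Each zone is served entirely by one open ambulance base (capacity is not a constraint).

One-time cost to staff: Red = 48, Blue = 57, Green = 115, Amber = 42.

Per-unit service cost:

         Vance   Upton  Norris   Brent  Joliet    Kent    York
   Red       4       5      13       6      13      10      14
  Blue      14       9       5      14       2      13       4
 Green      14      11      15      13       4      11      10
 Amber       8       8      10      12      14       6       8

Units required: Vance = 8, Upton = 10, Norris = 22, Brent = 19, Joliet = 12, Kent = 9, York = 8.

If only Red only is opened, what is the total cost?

Each zone is assigned to its cheapest site among the open ones.
{Red}: Vance→Red 4·8=32, Upton→Red 5·10=50, Norris→Red 13·22=286, Brent→Red 6·19=114, Joliet→Red 13·12=156, Kent→Red 10·9=90, York→Red 14·8=112. Service 840; fixed 48; total 888.

Total cost: 888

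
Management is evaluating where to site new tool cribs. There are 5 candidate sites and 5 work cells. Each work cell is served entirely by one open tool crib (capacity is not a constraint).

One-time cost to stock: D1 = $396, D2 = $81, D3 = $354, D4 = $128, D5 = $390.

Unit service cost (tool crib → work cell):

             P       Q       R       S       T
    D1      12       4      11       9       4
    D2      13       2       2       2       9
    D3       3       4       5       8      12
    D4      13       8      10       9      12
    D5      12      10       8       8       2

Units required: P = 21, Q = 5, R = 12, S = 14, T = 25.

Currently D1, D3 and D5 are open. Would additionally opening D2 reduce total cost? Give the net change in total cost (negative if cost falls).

Yes — net change −49 (cost falls by 49).

Current service cost with {D1, D3, D5}: 305.
Adding D2: each work cell re-picks its cheapest; new service cost 175, saving 130.
Extra fixed cost: 81. Net change = 81 − 130 = -49.
(Totals: 1445 → 1396.)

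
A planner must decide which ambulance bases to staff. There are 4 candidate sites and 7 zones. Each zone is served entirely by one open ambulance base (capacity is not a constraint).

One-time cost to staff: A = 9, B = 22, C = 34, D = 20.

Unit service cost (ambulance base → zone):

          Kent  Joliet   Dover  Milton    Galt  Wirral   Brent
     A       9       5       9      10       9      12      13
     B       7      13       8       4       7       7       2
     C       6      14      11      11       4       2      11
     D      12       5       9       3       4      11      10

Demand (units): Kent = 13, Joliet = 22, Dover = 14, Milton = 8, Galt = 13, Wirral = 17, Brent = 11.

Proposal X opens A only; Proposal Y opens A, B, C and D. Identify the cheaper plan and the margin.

Proposal X: {A}: Kent→A 9·13=117, Joliet→A 5·22=110, Dover→A 9·14=126, Milton→A 10·8=80, Galt→A 9·13=117, Wirral→A 12·17=204, Brent→A 13·11=143. Service 897; fixed 9; total 906.
Proposal Y: {A, B, C, D}: Kent→C 6·13=78, Joliet→A 5·22=110, Dover→B 8·14=112, Milton→D 3·8=24, Galt→C 4·13=52, Wirral→C 2·17=34, Brent→B 2·11=22. Service 432; fixed 85; total 517.
Difference: |906 − 517| = 389.

Proposal Y is cheaper by 389.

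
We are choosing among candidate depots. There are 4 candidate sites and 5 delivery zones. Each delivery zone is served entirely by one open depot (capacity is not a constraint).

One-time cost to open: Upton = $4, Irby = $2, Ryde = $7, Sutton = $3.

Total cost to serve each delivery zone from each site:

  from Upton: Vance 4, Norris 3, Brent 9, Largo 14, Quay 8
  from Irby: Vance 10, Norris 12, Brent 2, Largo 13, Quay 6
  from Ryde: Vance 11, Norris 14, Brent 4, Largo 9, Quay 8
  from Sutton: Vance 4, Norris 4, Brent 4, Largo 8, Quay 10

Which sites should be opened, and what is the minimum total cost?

Open Irby and Sutton; minimum total cost 29.

For any fixed open set, each delivery zone goes to its cheapest open site; total = fixed + service.
{Irby, Sutton}: Vance→Sutton 4, Norris→Sutton 4, Brent→Irby 2, Largo→Sutton 8, Quay→Irby 6. Service 24; fixed 5; total 29.
{Upton, Irby, Sutton}: service 23 + fixed 9 = 32
{Sutton}: service 30 + fixed 3 = 33
{Upton, Irby, Ryde, Sutton}: service 23 + fixed 16 = 39
No other subset beats 29.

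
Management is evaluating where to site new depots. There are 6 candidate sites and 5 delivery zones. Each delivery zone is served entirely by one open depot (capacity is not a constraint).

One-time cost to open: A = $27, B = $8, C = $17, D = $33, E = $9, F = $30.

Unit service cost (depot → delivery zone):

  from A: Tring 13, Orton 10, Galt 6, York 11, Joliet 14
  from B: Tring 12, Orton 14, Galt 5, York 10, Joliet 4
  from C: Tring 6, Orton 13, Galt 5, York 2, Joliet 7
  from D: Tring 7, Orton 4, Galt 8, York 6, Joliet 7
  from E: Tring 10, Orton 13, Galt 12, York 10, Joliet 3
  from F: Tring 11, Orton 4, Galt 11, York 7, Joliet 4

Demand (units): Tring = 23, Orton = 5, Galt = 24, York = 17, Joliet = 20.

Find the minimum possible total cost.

For any fixed open set, each delivery zone goes to its cheapest open site; total = fixed + service.
{C, E, F}: Tring→C 6·23=138, Orton→F 4·5=20, Galt→C 5·24=120, York→C 2·17=34, Joliet→E 3·20=60. Service 372; fixed 56; total 428.
{C, D, E}: Tring→C 6·23=138, Orton→D 4·5=20, Galt→C 5·24=120, York→C 2·17=34, Joliet→E 3·20=60. Service 372; fixed 59; total 431.
{B, C, E, F}: service 372 + fixed 64 = 436
{A, B, C, D, E, F}: Tring→C 6·23=138, Orton→D 4·5=20, Galt→B 5·24=120, York→C 2·17=34, Joliet→E 3·20=60. Service 372; fixed 124; total 496.
No other subset beats 428.

Minimum total cost: 428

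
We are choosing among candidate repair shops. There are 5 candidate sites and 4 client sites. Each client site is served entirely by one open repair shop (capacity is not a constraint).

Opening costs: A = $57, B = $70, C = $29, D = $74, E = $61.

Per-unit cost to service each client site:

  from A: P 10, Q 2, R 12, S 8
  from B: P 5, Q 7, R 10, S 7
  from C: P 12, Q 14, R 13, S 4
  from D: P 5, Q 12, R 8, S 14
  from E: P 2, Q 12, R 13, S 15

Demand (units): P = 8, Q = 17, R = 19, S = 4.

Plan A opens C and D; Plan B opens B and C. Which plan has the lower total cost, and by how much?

Plan B is cheaper by 51.

Plan A: {C, D}: P→D 5·8=40, Q→D 12·17=204, R→D 8·19=152, S→C 4·4=16. Service 412; fixed 103; total 515.
Plan B: {B, C}: P→B 5·8=40, Q→B 7·17=119, R→B 10·19=190, S→C 4·4=16. Service 365; fixed 99; total 464.
Difference: |515 − 464| = 51.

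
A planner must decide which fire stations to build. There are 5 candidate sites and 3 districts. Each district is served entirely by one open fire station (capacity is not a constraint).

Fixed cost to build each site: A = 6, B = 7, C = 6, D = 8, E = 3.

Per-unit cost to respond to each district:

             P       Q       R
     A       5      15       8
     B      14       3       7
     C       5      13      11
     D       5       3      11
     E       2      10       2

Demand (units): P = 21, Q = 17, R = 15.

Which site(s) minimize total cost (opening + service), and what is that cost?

Open B and E; minimum total cost 133.

For any fixed open set, each district goes to its cheapest open site; total = fixed + service.
{B, E}: P→E 2·21=42, Q→B 3·17=51, R→E 2·15=30. Service 123; fixed 10; total 133.
{D, E}: service 123 + fixed 11 = 134
{A, B, E}: service 123 + fixed 16 = 139
{A, B, C, D, E}: service 123 + fixed 30 = 153
No other subset beats 133.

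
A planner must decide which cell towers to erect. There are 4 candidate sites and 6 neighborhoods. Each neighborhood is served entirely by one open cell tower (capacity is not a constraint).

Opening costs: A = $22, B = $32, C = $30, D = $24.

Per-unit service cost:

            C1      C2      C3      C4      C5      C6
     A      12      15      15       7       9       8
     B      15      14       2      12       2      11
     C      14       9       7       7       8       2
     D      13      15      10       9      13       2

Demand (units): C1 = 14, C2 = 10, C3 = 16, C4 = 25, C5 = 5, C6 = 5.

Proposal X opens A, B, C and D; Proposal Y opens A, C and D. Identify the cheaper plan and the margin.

Proposal X: {A, B, C, D}: C1→A 12·14=168, C2→C 9·10=90, C3→B 2·16=32, C4→A 7·25=175, C5→B 2·5=10, C6→C 2·5=10. Service 485; fixed 108; total 593.
Proposal Y: {A, C, D}: C1→A 12·14=168, C2→C 9·10=90, C3→C 7·16=112, C4→A 7·25=175, C5→C 8·5=40, C6→C 2·5=10. Service 595; fixed 76; total 671.
Difference: |593 − 671| = 78.

Proposal X is cheaper by 78.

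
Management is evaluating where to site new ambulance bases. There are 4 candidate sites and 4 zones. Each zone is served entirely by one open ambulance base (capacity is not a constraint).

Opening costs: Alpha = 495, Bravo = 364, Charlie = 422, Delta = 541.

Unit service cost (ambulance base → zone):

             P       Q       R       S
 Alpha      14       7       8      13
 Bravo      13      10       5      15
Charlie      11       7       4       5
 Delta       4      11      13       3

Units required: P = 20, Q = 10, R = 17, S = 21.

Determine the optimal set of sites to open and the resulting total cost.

Open Charlie only; minimum total cost 885.

For any fixed open set, each zone goes to its cheapest open site; total = fixed + service.
{Charlie}: P→Charlie 11·20=220, Q→Charlie 7·10=70, R→Charlie 4·17=68, S→Charlie 5·21=105. Service 463; fixed 422; total 885.
{Delta}: service 474 + fixed 541 = 1015
{Bravo}: service 760 + fixed 364 = 1124
{Alpha, Bravo, Charlie, Delta}: service 281 + fixed 1822 = 2103
No other subset beats 885.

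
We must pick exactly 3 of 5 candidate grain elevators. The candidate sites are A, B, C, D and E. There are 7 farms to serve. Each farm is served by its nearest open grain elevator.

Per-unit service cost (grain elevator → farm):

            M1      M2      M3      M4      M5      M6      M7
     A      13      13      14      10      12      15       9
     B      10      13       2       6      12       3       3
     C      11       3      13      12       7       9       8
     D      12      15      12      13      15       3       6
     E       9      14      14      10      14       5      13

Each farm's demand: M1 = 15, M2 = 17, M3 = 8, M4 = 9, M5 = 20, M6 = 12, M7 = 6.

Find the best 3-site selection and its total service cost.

Choose B, C and E; total service cost 450.

With exactly 3 open, each farm uses its cheapest among the chosen.
{B, C, E}: M1→E 9·15=135, M2→C 3·17=51, M3→B 2·8=16, M4→B 6·9=54, M5→C 7·20=140, M6→B 3·12=36, M7→B 3·6=18. Service cost 450.
{A, B, C}: service cost 465
{B, C, D}: service cost 465
Among all 10 size-3 choices, {B, C, E} is lowest.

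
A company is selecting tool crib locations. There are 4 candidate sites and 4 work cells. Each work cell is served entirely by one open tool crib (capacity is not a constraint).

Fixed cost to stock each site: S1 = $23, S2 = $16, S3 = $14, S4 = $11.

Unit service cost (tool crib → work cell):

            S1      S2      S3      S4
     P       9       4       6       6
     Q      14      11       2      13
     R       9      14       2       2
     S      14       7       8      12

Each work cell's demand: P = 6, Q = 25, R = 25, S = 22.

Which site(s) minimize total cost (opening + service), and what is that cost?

For any fixed open set, each work cell goes to its cheapest open site; total = fixed + service.
{S2, S3}: P→S2 4·6=24, Q→S3 2·25=50, R→S3 2·25=50, S→S2 7·22=154. Service 278; fixed 30; total 308.
{S2, S3, S4}: service 278 + fixed 41 = 319
{S3}: P→S3 6·6=36, Q→S3 2·25=50, R→S3 2·25=50, S→S3 8·22=176. Service 312; fixed 14; total 326.
{S1, S2, S3, S4}: service 278 + fixed 64 = 342
No other subset beats 308.

Open S2 and S3; minimum total cost 308.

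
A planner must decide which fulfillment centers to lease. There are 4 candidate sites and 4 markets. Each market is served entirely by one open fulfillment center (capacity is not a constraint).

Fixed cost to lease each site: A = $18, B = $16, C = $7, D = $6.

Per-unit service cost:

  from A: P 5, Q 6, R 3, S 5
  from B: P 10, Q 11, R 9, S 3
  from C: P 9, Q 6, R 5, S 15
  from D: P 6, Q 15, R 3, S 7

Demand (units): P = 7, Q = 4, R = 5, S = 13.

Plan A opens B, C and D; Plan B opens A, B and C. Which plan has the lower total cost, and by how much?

Plan A is cheaper by 5.

Plan A: {B, C, D}: P→D 6·7=42, Q→C 6·4=24, R→D 3·5=15, S→B 3·13=39. Service 120; fixed 29; total 149.
Plan B: {A, B, C}: P→A 5·7=35, Q→A 6·4=24, R→A 3·5=15, S→B 3·13=39. Service 113; fixed 41; total 154.
Difference: |149 − 154| = 5.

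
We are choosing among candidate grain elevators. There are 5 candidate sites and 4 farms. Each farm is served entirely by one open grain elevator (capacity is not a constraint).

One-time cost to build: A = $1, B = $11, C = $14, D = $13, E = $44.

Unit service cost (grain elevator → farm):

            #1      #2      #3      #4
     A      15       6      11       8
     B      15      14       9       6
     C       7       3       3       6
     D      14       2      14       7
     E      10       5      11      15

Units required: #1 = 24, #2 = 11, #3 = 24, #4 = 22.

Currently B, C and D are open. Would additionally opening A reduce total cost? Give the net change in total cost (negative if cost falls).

No — net change +1 (cost rises by 1).

Current service cost with {B, C, D}: 394.
Adding A: each farm re-picks its cheapest; new service cost 394, saving 0.
Extra fixed cost: 1. Net change = 1 − 0 = 1.
(Totals: 432 → 433.)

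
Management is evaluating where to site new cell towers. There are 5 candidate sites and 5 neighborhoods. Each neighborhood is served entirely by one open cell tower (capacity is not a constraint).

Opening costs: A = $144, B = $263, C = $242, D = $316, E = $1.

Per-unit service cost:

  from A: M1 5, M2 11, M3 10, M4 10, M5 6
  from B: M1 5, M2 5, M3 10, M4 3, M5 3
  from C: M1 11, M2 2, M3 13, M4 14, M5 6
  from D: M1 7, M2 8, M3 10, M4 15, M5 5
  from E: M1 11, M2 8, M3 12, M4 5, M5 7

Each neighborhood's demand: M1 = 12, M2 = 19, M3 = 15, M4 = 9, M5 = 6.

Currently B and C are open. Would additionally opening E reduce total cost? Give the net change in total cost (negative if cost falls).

No — net change +1 (cost rises by 1).

Current service cost with {B, C}: 293.
Adding E: each neighborhood re-picks its cheapest; new service cost 293, saving 0.
Extra fixed cost: 1. Net change = 1 − 0 = 1.
(Totals: 798 → 799.)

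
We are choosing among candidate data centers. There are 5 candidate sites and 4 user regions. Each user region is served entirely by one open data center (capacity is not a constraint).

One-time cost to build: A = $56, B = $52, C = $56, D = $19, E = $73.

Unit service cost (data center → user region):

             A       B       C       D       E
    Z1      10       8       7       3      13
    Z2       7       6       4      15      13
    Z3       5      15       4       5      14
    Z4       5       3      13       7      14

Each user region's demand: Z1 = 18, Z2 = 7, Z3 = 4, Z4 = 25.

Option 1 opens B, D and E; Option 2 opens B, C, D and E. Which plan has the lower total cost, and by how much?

Option 1: {B, D, E}: Z1→D 3·18=54, Z2→B 6·7=42, Z3→D 5·4=20, Z4→B 3·25=75. Service 191; fixed 144; total 335.
Option 2: {B, C, D, E}: Z1→D 3·18=54, Z2→C 4·7=28, Z3→C 4·4=16, Z4→B 3·25=75. Service 173; fixed 200; total 373.
Difference: |335 − 373| = 38.

Option 1 is cheaper by 38.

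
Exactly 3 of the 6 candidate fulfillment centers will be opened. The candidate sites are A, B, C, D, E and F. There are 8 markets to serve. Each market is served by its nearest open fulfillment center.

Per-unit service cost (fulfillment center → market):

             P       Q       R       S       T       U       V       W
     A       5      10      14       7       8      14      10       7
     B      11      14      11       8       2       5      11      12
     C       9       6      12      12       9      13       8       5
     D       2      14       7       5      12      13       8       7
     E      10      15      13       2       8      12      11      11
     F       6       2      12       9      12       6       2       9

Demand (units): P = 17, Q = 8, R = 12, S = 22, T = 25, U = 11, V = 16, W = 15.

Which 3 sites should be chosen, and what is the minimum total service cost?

Choose B, D and F; total service cost 486.

With exactly 3 open, each market uses its cheapest among the chosen.
{B, D, F}: P→D 2·17=34, Q→F 2·8=16, R→D 7·12=84, S→D 5·22=110, T→B 2·25=50, U→B 5·11=55, V→F 2·16=32, W→D 7·15=105. Service cost 486.
{B, E, F}: service cost 566
{D, E, F}: service cost 581
Among all 20 size-3 choices, {B, D, F} is lowest.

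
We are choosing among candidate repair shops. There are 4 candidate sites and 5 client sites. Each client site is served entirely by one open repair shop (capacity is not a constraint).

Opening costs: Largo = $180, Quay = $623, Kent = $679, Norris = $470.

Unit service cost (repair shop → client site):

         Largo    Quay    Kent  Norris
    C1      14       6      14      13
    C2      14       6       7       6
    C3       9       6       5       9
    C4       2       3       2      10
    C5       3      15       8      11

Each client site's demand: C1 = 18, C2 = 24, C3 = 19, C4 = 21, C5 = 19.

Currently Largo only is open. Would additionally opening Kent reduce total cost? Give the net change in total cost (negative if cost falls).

Current service cost with {Largo}: 858.
Adding Kent: each client site re-picks its cheapest; new service cost 614, saving 244.
Extra fixed cost: 679. Net change = 679 − 244 = 435.
(Totals: 1038 → 1473.)

No — net change +435 (cost rises by 435).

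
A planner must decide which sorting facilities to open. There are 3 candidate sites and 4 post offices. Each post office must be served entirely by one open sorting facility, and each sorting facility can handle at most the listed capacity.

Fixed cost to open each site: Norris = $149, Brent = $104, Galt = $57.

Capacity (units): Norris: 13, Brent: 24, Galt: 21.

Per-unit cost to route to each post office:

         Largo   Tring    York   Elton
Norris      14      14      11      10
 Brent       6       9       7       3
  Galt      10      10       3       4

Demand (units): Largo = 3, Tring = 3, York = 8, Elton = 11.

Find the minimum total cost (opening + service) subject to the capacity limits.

Minimum total cost: 263

Open {Brent, Galt}: Largo→Brent 6·3=18, Tring→Brent 9·3=27, York→Galt 3·8=24, Elton→Brent 3·11=33.
Loads: Brent carries 17/24, Galt carries 8/21. Service 102; fixed 161; total 263.
Next best feasible plan costs 266.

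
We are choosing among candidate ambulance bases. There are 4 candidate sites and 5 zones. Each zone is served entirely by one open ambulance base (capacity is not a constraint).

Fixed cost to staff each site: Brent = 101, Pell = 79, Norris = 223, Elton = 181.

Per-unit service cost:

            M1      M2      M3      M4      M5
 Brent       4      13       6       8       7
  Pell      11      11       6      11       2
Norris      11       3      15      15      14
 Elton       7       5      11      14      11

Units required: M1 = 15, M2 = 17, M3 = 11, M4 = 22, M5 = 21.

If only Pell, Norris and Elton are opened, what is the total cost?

Total cost: 989

Each zone is assigned to its cheapest site among the open ones.
{Pell, Norris, Elton}: M1→Elton 7·15=105, M2→Norris 3·17=51, M3→Pell 6·11=66, M4→Pell 11·22=242, M5→Pell 2·21=42. Service 506; fixed 483; total 989.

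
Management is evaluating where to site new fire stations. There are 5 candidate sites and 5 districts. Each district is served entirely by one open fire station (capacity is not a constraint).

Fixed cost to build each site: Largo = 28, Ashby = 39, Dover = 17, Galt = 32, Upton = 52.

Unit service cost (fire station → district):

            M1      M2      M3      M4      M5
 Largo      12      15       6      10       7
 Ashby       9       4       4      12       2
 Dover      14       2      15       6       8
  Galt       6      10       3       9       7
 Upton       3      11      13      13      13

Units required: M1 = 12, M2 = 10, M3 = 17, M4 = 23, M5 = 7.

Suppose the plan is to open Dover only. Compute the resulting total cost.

Total cost: 654

Each district is assigned to its cheapest site among the open ones.
{Dover}: M1→Dover 14·12=168, M2→Dover 2·10=20, M3→Dover 15·17=255, M4→Dover 6·23=138, M5→Dover 8·7=56. Service 637; fixed 17; total 654.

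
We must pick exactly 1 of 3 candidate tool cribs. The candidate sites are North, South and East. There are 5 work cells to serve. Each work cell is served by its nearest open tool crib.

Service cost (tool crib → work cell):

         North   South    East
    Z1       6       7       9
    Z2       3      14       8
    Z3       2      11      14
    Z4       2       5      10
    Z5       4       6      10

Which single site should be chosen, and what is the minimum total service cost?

With exactly 1 open, each work cell uses its cheapest among the chosen.
{North}: Z1→North 6, Z2→North 3, Z3→North 2, Z4→North 2, Z5→North 4. Service cost 17.
{South}: service cost 43
{East}: service cost 51
Among all 3 size-1 choices, {North} is lowest.

Choose North only; total service cost 17.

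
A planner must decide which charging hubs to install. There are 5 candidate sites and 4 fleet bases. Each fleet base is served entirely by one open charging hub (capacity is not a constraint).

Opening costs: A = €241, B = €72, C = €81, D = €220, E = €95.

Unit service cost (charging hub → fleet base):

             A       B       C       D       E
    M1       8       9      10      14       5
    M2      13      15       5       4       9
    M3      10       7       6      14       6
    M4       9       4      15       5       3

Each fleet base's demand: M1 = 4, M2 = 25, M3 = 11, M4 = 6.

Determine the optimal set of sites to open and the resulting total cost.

Open C only; minimum total cost 402.

For any fixed open set, each fleet base goes to its cheapest open site; total = fixed + service.
{C}: M1→C 10·4=40, M2→C 5·25=125, M3→C 6·11=66, M4→C 15·6=90. Service 321; fixed 81; total 402.
{B, C}: service 251 + fixed 153 = 404
{C, E}: service 229 + fixed 176 = 405
{A, B, C, D, E}: service 204 + fixed 709 = 913
No other subset beats 402.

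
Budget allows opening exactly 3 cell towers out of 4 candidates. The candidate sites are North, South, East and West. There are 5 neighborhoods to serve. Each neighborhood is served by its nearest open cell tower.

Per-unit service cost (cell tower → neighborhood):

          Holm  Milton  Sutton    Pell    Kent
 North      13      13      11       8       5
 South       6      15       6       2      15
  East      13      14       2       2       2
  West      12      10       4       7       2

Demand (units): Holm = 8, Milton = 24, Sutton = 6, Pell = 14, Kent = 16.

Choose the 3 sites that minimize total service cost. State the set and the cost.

Choose South, East and West; total service cost 360.

With exactly 3 open, each neighborhood uses its cheapest among the chosen.
{South, East, West}: Holm→South 6·8=48, Milton→West 10·24=240, Sutton→East 2·6=12, Pell→South 2·14=28, Kent→East 2·16=32. Service cost 360.
{North, South, West}: service cost 372
{North, East, West}: service cost 408
Among all 4 size-3 choices, {South, East, West} is lowest.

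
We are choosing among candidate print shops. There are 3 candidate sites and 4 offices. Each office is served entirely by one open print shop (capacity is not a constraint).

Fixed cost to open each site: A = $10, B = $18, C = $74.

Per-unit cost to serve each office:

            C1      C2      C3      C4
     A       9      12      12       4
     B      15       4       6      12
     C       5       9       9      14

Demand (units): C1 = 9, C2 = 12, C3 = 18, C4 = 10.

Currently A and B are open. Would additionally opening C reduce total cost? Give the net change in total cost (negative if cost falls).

Current service cost with {A, B}: 277.
Adding C: each office re-picks its cheapest; new service cost 241, saving 36.
Extra fixed cost: 74. Net change = 74 − 36 = 38.
(Totals: 305 → 343.)

No — net change +38 (cost rises by 38).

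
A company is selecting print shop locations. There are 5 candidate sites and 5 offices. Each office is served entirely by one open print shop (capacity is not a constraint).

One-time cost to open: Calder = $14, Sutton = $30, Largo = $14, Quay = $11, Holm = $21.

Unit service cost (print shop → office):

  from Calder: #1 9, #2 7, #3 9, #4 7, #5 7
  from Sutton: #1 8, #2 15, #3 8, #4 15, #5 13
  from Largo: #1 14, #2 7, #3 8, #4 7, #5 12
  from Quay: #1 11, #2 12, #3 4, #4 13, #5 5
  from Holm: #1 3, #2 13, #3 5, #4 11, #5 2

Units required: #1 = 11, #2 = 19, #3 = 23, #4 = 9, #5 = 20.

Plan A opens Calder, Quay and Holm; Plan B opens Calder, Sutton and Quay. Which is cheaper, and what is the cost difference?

Plan A: {Calder, Quay, Holm}: #1→Holm 3·11=33, #2→Calder 7·19=133, #3→Quay 4·23=92, #4→Calder 7·9=63, #5→Holm 2·20=40. Service 361; fixed 46; total 407.
Plan B: {Calder, Sutton, Quay}: #1→Sutton 8·11=88, #2→Calder 7·19=133, #3→Quay 4·23=92, #4→Calder 7·9=63, #5→Quay 5·20=100. Service 476; fixed 55; total 531.
Difference: |407 − 531| = 124.

Plan A is cheaper by 124.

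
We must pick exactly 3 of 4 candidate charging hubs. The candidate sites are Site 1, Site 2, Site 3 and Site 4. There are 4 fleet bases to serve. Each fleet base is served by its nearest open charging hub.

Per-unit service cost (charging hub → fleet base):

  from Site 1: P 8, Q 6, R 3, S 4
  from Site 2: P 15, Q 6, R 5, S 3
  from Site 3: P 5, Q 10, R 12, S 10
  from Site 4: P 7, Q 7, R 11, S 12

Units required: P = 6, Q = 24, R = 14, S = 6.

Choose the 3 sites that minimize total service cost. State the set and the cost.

Choose Site 1, Site 2 and Site 3; total service cost 234.

With exactly 3 open, each fleet base uses its cheapest among the chosen.
{Site 1, Site 2, Site 3}: P→Site 3 5·6=30, Q→Site 1 6·24=144, R→Site 1 3·14=42, S→Site 2 3·6=18. Service cost 234.
{Site 1, Site 3, Site 4}: service cost 240
{Site 1, Site 2, Site 4}: service cost 246
Among all 4 size-3 choices, {Site 1, Site 2, Site 3} is lowest.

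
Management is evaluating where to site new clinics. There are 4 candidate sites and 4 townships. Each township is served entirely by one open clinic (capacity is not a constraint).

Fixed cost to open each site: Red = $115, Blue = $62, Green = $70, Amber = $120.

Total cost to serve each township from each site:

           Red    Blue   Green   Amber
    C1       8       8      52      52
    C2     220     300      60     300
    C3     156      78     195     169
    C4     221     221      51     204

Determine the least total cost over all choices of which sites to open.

Minimum total cost: 329

For any fixed open set, each township goes to its cheapest open site; total = fixed + service.
{Blue, Green}: C1→Blue 8, C2→Green 60, C3→Blue 78, C4→Green 51. Service 197; fixed 132; total 329.
{Green}: C1→Green 52, C2→Green 60, C3→Green 195, C4→Green 51. Service 358; fixed 70; total 428.
{Red, Blue, Green}: service 197 + fixed 247 = 444
{Red, Blue, Green, Amber}: C1→Red 8, C2→Green 60, C3→Blue 78, C4→Green 51. Service 197; fixed 367; total 564.
(All 15 nonempty subsets were checked; Blue and Green is lowest.)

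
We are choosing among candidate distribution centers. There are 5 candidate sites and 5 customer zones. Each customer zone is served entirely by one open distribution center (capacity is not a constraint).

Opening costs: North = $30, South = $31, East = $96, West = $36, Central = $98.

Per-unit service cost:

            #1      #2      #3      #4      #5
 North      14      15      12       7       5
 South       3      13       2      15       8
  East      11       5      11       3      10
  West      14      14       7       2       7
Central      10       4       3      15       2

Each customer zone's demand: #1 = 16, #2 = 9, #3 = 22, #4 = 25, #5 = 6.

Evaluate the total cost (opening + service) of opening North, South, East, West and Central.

Total cost: 481

Each customer zone is assigned to its cheapest site among the open ones.
{North, South, East, West, Central}: #1→South 3·16=48, #2→Central 4·9=36, #3→South 2·22=44, #4→West 2·25=50, #5→Central 2·6=12. Service 190; fixed 291; total 481.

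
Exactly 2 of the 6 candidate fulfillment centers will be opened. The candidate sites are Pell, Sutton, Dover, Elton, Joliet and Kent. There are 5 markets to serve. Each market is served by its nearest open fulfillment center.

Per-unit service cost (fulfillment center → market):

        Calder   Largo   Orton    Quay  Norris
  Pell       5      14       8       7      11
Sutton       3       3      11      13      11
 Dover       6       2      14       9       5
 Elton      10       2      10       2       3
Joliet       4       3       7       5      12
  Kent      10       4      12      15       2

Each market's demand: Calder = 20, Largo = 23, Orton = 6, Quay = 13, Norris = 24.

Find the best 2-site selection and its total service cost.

With exactly 2 open, each market uses its cheapest among the chosen.
{Sutton, Elton}: Calder→Sutton 3·20=60, Largo→Elton 2·23=46, Orton→Elton 10·6=60, Quay→Elton 2·13=26, Norris→Elton 3·24=72. Service cost 264.
{Elton, Joliet}: service cost 266
{Pell, Elton}: service cost 292
Among all 15 size-2 choices, {Sutton, Elton} is lowest.

Choose Sutton and Elton; total service cost 264.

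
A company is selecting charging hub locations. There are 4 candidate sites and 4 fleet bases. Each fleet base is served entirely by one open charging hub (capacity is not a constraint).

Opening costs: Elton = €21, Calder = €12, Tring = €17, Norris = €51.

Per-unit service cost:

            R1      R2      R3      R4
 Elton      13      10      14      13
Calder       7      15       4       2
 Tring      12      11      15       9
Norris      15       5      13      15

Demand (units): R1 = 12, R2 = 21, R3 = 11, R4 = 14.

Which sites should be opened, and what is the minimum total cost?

Open Calder and Norris; minimum total cost 324.

For any fixed open set, each fleet base goes to its cheapest open site; total = fixed + service.
{Calder, Norris}: R1→Calder 7·12=84, R2→Norris 5·21=105, R3→Calder 4·11=44, R4→Calder 2·14=28. Service 261; fixed 63; total 324.
{Calder, Tring, Norris}: R1→Calder 7·12=84, R2→Norris 5·21=105, R3→Calder 4·11=44, R4→Calder 2·14=28. Service 261; fixed 80; total 341.
{Elton, Calder, Norris}: service 261 + fixed 84 = 345
{Elton, Calder, Tring, Norris}: R1→Calder 7·12=84, R2→Norris 5·21=105, R3→Calder 4·11=44, R4→Calder 2·14=28. Service 261; fixed 101; total 362.
No other subset beats 324.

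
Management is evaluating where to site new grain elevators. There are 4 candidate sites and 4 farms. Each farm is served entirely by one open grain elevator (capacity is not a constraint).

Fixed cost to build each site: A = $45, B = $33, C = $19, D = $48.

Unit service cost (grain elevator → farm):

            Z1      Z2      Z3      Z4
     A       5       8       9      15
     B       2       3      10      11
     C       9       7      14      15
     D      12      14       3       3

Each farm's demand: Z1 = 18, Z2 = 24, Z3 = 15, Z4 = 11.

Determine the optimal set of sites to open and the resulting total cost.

For any fixed open set, each farm goes to its cheapest open site; total = fixed + service.
{B, D}: Z1→B 2·18=36, Z2→B 3·24=72, Z3→D 3·15=45, Z4→D 3·11=33. Service 186; fixed 81; total 267.
{B, C, D}: Z1→B 2·18=36, Z2→B 3·24=72, Z3→D 3·15=45, Z4→D 3·11=33. Service 186; fixed 100; total 286.
{A, B, D}: Z1→B 2·18=36, Z2→B 3·24=72, Z3→D 3·15=45, Z4→D 3·11=33. Service 186; fixed 126; total 312.
{A, B, C, D}: Z1→B 2·18=36, Z2→B 3·24=72, Z3→D 3·15=45, Z4→D 3·11=33. Service 186; fixed 145; total 331.
No other subset beats 267.

Open B and D; minimum total cost 267.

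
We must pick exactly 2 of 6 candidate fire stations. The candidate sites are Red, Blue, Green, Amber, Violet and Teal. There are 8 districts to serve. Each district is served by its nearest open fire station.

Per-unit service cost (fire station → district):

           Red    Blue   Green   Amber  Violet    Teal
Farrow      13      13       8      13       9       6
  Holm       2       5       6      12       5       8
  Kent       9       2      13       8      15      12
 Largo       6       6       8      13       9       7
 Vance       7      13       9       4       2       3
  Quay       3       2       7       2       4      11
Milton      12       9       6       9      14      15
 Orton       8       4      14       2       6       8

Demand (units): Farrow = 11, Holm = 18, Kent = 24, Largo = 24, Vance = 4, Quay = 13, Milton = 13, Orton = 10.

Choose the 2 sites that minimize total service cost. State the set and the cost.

Choose Blue and Teal; total service cost 543.

With exactly 2 open, each district uses its cheapest among the chosen.
{Blue, Teal}: Farrow→Teal 6·11=66, Holm→Blue 5·18=90, Kent→Blue 2·24=48, Largo→Blue 6·24=144, Vance→Teal 3·4=12, Quay→Blue 2·13=26, Milton→Blue 9·13=117, Orton→Blue 4·10=40. Service cost 543.
{Blue, Green}: service cost 550
{Blue, Violet}: service cost 572
Among all 15 size-2 choices, {Blue, Teal} is lowest.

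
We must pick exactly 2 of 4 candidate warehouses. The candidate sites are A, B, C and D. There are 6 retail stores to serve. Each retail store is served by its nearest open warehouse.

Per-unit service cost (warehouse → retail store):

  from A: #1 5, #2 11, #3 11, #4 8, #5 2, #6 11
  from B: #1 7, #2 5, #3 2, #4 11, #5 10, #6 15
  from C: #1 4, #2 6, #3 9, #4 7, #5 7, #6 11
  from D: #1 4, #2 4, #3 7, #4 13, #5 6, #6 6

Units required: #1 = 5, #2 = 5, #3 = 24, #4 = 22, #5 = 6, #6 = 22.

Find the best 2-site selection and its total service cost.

Choose B and D; total service cost 498.

With exactly 2 open, each retail store uses its cheapest among the chosen.
{B, D}: #1→D 4·5=20, #2→D 4·5=20, #3→B 2·24=48, #4→B 11·22=242, #5→D 6·6=36, #6→D 6·22=132. Service cost 498.
{A, B}: service cost 528
{A, D}: service cost 528
Among all 6 size-2 choices, {B, D} is lowest.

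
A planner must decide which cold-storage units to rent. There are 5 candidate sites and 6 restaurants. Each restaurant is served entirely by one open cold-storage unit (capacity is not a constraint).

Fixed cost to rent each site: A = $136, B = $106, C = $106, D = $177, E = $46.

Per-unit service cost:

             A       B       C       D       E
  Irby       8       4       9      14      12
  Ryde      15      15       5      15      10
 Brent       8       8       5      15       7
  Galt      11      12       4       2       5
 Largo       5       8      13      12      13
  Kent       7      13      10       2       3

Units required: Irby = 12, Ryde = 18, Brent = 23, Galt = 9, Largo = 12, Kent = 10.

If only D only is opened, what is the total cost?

Each restaurant is assigned to its cheapest site among the open ones.
{D}: Irby→D 14·12=168, Ryde→D 15·18=270, Brent→D 15·23=345, Galt→D 2·9=18, Largo→D 12·12=144, Kent→D 2·10=20. Service 965; fixed 177; total 1142.

Total cost: 1142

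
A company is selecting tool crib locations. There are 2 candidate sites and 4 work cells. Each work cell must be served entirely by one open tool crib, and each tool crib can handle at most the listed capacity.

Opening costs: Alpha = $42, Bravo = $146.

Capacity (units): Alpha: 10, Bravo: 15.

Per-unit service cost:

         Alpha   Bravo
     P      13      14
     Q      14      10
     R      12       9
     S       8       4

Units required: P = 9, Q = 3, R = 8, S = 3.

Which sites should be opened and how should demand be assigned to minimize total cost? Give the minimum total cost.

Open {Alpha, Bravo}: P→Alpha 13·9=117, Q→Bravo 10·3=30, R→Bravo 9·8=72, S→Bravo 4·3=12.
Loads: Alpha carries 9/10, Bravo carries 14/15. Service 231; fixed 188; total 419.
Next best feasible plan costs 452.

Minimum total cost: 419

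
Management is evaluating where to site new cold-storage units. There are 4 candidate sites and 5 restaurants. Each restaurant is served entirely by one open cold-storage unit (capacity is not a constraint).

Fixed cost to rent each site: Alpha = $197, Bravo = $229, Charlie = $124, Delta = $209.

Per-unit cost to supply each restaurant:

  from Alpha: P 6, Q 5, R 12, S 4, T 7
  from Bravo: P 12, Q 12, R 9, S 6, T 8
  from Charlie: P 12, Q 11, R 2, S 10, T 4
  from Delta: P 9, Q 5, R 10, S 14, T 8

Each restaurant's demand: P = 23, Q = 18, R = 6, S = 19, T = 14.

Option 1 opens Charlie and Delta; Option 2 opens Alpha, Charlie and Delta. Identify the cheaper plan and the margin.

Option 1: {Charlie, Delta}: P→Delta 9·23=207, Q→Delta 5·18=90, R→Charlie 2·6=12, S→Charlie 10·19=190, T→Charlie 4·14=56. Service 555; fixed 333; total 888.
Option 2: {Alpha, Charlie, Delta}: P→Alpha 6·23=138, Q→Alpha 5·18=90, R→Charlie 2·6=12, S→Alpha 4·19=76, T→Charlie 4·14=56. Service 372; fixed 530; total 902.
Difference: |888 − 902| = 14.

Option 1 is cheaper by 14.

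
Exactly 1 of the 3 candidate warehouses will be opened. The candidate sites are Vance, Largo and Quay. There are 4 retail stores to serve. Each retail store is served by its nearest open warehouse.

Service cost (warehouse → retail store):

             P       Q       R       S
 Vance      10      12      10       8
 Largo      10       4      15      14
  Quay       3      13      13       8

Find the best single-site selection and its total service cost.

With exactly 1 open, each retail store uses its cheapest among the chosen.
{Quay}: P→Quay 3, Q→Quay 13, R→Quay 13, S→Quay 8. Service cost 37.
{Vance}: service cost 40
{Largo}: service cost 43
Among all 3 size-1 choices, {Quay} is lowest.

Choose Quay only; total service cost 37.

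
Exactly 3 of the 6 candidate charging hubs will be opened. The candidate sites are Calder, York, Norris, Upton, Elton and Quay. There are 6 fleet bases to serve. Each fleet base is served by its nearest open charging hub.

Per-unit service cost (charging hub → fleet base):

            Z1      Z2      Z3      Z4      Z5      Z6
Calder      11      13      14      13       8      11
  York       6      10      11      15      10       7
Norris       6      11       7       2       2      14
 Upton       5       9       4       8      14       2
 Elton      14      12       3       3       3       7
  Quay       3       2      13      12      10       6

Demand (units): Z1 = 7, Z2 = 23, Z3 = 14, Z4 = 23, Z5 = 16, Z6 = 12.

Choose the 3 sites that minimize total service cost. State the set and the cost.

Choose Norris, Upton and Quay; total service cost 225.

With exactly 3 open, each fleet base uses its cheapest among the chosen.
{Norris, Upton, Quay}: Z1→Quay 3·7=21, Z2→Quay 2·23=46, Z3→Upton 4·14=56, Z4→Norris 2·23=46, Z5→Norris 2·16=32, Z6→Upton 2·12=24. Service cost 225.
{Upton, Elton, Quay}: service cost 250
{Norris, Elton, Quay}: service cost 259
Among all 20 size-3 choices, {Norris, Upton, Quay} is lowest.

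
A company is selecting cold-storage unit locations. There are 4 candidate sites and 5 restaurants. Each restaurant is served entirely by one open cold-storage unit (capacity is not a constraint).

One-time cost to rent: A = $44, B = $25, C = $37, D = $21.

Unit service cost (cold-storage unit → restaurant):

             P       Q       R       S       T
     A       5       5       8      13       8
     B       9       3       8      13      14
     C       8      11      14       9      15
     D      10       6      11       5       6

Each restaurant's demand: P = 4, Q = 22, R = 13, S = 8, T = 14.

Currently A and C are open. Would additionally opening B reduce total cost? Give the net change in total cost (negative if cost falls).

Current service cost with {A, C}: 418.
Adding B: each restaurant re-picks its cheapest; new service cost 374, saving 44.
Extra fixed cost: 25. Net change = 25 − 44 = -19.
(Totals: 499 → 480.)

Yes — net change −19 (cost falls by 19).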